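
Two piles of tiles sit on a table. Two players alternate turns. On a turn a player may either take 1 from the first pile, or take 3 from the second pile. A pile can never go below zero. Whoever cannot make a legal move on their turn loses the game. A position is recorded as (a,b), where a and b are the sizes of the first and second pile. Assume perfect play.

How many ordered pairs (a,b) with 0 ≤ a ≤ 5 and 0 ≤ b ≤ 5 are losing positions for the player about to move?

18

Positions with no move are L. A position that does have a move is losing for the player to move precisely when every available move leads to a winning position for the opponent. Fill in the labels:
Every move lowers a or b (never raises either), so fill the grid row by row in increasing a, and left to right within a row: each cell's successors are then already labelled.
      b=0  b=1  b=2  b=3  b=4  b=5
a=0:    L    L    L    W    W    W
a=1:    W    W    W    L    L    L
a=2:    L    L    L    W    W    W
a=3:    W    W    W    L    L    L
a=4:    L    L    L    W    W    W
a=5:    W    W    W    L    L    L
Cells with no legal move (terminal, hence L): (0,0), (0,1), (0,2).
The remaining L cells, each justified by listing all of its moves:
(1,3): L (options (0,3)(W), (1,0)(W) are all W)
(1,4): L (options (0,4)(W), (1,1)(W) are all W)
(1,5): L (options (0,5)(W), (1,2)(W) are all W)
(2,0): L (sole option (1,0)(W) is W)
(2,1): L (sole option (1,1)(W) is W)
(2,2): L (sole option (1,2)(W) is W)
(3,3): L (options (2,3)(W), (3,0)(W) are all W)
(3,4): L (options (2,4)(W), (3,1)(W) are all W)
(3,5): L (options (2,5)(W), (3,2)(W) are all W)
(4,0): L (sole option (3,0)(W) is W)
(4,1): L (sole option (3,1)(W) is W)
(4,2): L (sole option (3,2)(W) is W)
(5,3): L (options (4,3)(W), (5,0)(W) are all W)
(5,4): L (options (4,4)(W), (5,1)(W) are all W)
(5,5): L (options (4,5)(W), (5,2)(W) are all W)
Every other cell has at least one move into one of the L cells above, so it is W.
L cells per row: a=0: 3, a=1: 3, a=2: 3, a=3: 3, a=4: 3, a=5: 3; total 18.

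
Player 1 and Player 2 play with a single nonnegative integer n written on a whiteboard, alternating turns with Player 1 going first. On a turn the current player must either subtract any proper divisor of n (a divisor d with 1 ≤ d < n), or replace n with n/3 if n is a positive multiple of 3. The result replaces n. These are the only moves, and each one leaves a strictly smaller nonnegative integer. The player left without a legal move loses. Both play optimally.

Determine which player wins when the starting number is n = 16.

Player 1 wins.

Build the W/L table. Terminal = L. A non-terminal position is W if it has a move to some L; otherwise it is L.
n=0: no move → L
n=1: no move → L
n=2: W (go to 1, an L position)
n=3: W (go to 1, an L position)
n=4: L (options 2(W), 3(W) are all W)
n=5: W (go to 4, an L position)
n=6: W (go to 4, an L position)
n=7: L (sole option 6(W) is W)
n=8: W (go to 4, an L position)
n=9: L (options 3(W), 6(W), 8(W) are all W)
n=10: W (go to 9, an L position)
n=11: L (sole option 10(W) is W)
n=12: W (go to 4, an L position)
n=13: L (sole option 12(W) is W)
n=14: W (go to 7, an L position)
n=15: L (options 5(W), 10(W), 12(W), 14(W) are all W)
n=16: W (go to 15, an L position)
The starting position 16 is W: Player 1 should move to 15, handing over an L position.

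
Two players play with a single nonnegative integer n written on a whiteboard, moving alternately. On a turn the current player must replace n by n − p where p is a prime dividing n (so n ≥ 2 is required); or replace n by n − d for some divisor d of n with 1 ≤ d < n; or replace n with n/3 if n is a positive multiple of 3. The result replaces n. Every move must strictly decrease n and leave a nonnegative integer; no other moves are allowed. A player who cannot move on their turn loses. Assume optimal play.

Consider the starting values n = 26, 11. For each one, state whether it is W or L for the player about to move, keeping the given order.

Work bottom-up. With no move the player to move loses. Otherwise the position is W if at least one move leads to an L position for the opponent, and L if every move leads to a W.
n=0: no move → L
n=1: no move → L
n=2: →0(L), so W
n=3: →0(L), so W
n=4: →2(W), 3(W) — all W, so L
n=5: →0(L), so W
n=6: →4(L), so W
n=7: →0(L), so W
n=8: →4(L), so W
n=9: →3(W), 6(W), 8(W) — all W, so L
n=10: →9(L), so W
n=11: →0(L), so W
n=12: →4(L), so W
n=13: →0(L), so W
n=14: →7(W), 12(W), 13(W) — all W, so L
n=15: →14(L), so W
n=16: →14(L), so W
n=17: →0(L), so W
n=18: →9(L), so W
n=19: →0(L), so W
n=20: →10(W), 15(W), 16(W), 18(W), 19(W) — all W, so L
n=21: →14(L), so W
n=22: →20(L), so W
n=23: →0(L), so W
n=24: →20(L), so W
n=25: →20(L), so W
n=26: →13(W), 24(W), 25(W) — all W, so L

26: L, 11: W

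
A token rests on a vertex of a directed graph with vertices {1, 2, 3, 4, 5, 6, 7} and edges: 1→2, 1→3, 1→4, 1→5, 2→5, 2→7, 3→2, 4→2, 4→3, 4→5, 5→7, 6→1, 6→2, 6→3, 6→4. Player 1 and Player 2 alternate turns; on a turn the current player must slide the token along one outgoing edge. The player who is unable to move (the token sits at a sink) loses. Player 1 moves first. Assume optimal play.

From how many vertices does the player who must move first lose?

2

Classify positions by backward induction: terminal positions (no move available) are L. From any other position, the mover wins iff some move reaches an L.
Every edge goes from a vertex to one that appears earlier in the order 7, 5, 2, 3, 4, 1, 6, so processing vertices in that order labels each vertex after all of its successors.
7: no outgoing edge → L
5: reaches L-position 7 → W
2: reaches L-position 7 → W
3: only reaches 2(W), which is W → L
4: reaches L-position 3 → W
1: reaches L-position 3 → W
6: reaches L-position 3 → W
The L vertices are 3, 7; that is 2 in all.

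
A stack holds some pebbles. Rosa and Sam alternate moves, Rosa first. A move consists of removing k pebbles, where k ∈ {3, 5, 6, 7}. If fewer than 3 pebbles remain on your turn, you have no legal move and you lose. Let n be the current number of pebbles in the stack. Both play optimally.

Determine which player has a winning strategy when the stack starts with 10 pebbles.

Label each position W (a win for the player to move) or L (a loss). A position with no legal move is L; any other position is W exactly when some move reaches an L, and L when every move reaches a W.
n=0: no move → L
n=1: no move → L
n=2: no move → L
n=3: W (go to 0, an L position)
n=4: W (go to 1, an L position)
n=5: W (go to 2, an L position)
n=6: W (go to 1, an L position)
n=7: W (go to 2, an L position)
n=8: W (go to 2, an L position)
n=9: W (go to 2, an L position)
n=10: L (options 7(W), 5(W), 4(W), 3(W) are all W)
The starting position 10 is L: whatever Rosa does, the opponent receives a W position.

Sam wins.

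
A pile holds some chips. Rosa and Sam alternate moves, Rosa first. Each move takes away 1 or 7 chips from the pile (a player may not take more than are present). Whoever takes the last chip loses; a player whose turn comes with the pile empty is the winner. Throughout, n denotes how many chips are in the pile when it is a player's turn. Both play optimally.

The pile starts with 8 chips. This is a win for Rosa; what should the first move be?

Build the W/L table. Terminal = W. A non-terminal position is W if it has a move to some L; otherwise it is L.
n=0: no move; the opponent has just taken the last chip and therefore loses → W
n=1: the only move is to 0(W), a W ⇒ L
n=2: can move to 1, which is L ⇒ W
n=3: the only move is to 2(W), a W ⇒ L
n=4: can move to 3, which is L ⇒ W
n=5: the only move is to 4(W), a W ⇒ L
n=6: can move to 5, which is L ⇒ W
n=7: moves to 6(W), 0(W); every one is W ⇒ L
n=8: can move to 7, which is L ⇒ W
From 8, the L positions reachable in one move are: 7, 1. Any move reaching one of these is winning.

Remove 1, leaving 7.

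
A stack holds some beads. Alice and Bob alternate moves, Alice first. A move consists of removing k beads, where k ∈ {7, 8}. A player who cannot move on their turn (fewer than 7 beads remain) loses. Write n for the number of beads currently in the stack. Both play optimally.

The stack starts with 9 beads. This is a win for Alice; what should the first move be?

Remove 7, leaving 2.

Label each position W (a win for the player to move) or L (a loss). A position with no legal move is L; any other position is W exactly when some move reaches an L, and L when every move reaches a W.
n=0: no move → L
n=1: no move → L
n=2: no move → L
n=3: no move → L
n=4: no move → L
n=5: no move → L
n=6: no move → L
n=7: W (go to 0, an L position)
n=8: W (go to 1, an L position)
n=9: W (go to 2, an L position)
From 9, the L positions reachable in one move are: 2, 1. Any move reaching one of these is winning.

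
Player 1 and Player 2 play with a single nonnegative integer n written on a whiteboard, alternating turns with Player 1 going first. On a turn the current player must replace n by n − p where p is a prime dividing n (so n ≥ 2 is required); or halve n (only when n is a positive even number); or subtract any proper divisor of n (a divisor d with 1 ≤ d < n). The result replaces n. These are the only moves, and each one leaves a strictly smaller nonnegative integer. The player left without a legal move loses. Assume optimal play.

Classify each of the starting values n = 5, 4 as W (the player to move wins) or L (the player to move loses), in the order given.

Use the standard recursion: the mover loses at a terminal position; elsewhere, the mover wins exactly when some move hands the opponent an L position.
n=0: no move → L
n=1: no move → L
n=2: reaches L-position 0 → W
n=3: reaches L-position 0 → W
n=4: only reaches 2(W), 3(W), all W → L
n=5: reaches L-position 0 → W

5: W, 4: L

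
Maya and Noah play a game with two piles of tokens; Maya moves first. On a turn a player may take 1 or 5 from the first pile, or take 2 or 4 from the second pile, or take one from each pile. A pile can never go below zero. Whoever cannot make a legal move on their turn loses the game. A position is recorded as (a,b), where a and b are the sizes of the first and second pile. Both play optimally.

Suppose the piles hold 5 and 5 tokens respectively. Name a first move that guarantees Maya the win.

Build the W/L table. Terminal = L. A non-terminal position is W if it has a move to some L; otherwise it is L.
No move ever increases a pile, so every position that can arise here has a ≤ 5 and b ≤ 5; it is enough to label the cells with 0 ≤ a ≤ 5 and 0 ≤ b ≤ 5.
Every move lowers a or b (never raises either), so fill the grid row by row in increasing a, and left to right within a row: each cell's successors are then already labelled.
      b=0  b=1  b=2  b=3  b=4  b=5
a=0:    L    L    W    W    W    W
a=1:    W    W    W    L    L    W
a=2:    L    L    W    W    W    W
a=3:    W    W    W    L    L    W
a=4:    L    L    W    W    W    W
a=5:    W    W    W    L    L    W
Cells with no legal move (terminal, hence L): (0,0), (0,1).
The remaining L cells, each justified by listing all of its moves:
(1,3): moves to (0,3)(W), (1,1)(W), (0,2)(W); every one is W ⇒ L
(1,4): moves to (0,4)(W), (1,2)(W), (1,0)(W), (0,3)(W); every one is W ⇒ L
(2,0): the only move is to (1,0)(W), a W ⇒ L
(2,1): moves to (1,1)(W), (1,0)(W); every one is W ⇒ L
(3,3): moves to (2,3)(W), (3,1)(W), (2,2)(W); every one is W ⇒ L
(3,4): moves to (2,4)(W), (3,2)(W), (3,0)(W), (2,3)(W); every one is W ⇒ L
(4,0): the only move is to (3,0)(W), a W ⇒ L
(4,1): moves to (3,1)(W), (3,0)(W); every one is W ⇒ L
(5,3): moves to (4,3)(W), (0,3)(W), (5,1)(W), (4,2)(W); every one is W ⇒ L
(5,4): moves to (4,4)(W), (0,4)(W), (5,2)(W), (5,0)(W), (4,3)(W); every one is W ⇒ L
Every other cell has at least one move into one of the L cells above, so it is W.
From (5,5), the L positions reachable in one move are: (5,3).

Move to (5,3).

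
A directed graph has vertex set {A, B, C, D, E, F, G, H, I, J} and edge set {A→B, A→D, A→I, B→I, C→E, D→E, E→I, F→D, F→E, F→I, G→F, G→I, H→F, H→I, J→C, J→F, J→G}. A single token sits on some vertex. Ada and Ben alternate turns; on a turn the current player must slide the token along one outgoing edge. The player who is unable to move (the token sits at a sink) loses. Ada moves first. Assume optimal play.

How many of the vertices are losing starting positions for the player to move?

Build the W/L table. Terminal = L. A non-terminal position is W if it has a move to some L; otherwise it is L.
Every edge goes from a vertex to one that appears earlier in the order I, E, D, F, B, C, G, J, A, H, so processing vertices in that order labels each vertex after all of its successors.
I: no outgoing edge → L
E: →I(L), so W
D: →E(W) only, which is W, so L
F: →D(L), so W
B: →I(L), so W
C: →E(W) only, which is W, so L
G: →I(L), so W
J: →C(L), so W
A: →D(L), so W
H: →I(L), so W
The L vertices are C, D, I; that is 3 in all.

3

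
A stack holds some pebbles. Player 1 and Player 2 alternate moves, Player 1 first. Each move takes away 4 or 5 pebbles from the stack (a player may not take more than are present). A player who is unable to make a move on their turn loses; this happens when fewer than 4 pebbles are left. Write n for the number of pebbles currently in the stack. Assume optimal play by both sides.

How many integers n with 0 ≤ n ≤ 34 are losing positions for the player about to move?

Build the W/L table. Terminal = L. A non-terminal position is W if it has a move to some L; otherwise it is L.
n=0: no move → L
n=1: no move → L
n=2: no move → L
n=3: no move → L
n=4: W (go to 0, an L position)
n=5: W (go to 1, an L position)
n=6: W (go to 2, an L position)
n=7: W (go to 3, an L position)
n=8: W (go to 3, an L position)
n=9: L (options 5(W), 4(W) are all W)
n=10: L (options 6(W), 5(W) are all W)
n=11: L (options 7(W), 6(W) are all W)
n=12: L (options 8(W), 7(W) are all W)
n=13: W (go to 9, an L position)
n=14: W (go to 10, an L position)
n=15: W (go to 11, an L position)
n=16: W (go to 12, an L position)
n=17: W (go to 12, an L position)
n=18: L (options 14(W), 13(W) are all W)
n=19: L (options 15(W), 14(W) are all W)
n=20: L (options 16(W), 15(W) are all W)
n=21: L (options 17(W), 16(W) are all W)
n=22: W (go to 18, an L position)
n=23: W (go to 19, an L position)
n=24: W (go to 20, an L position)
n=25: W (go to 21, an L position)
n=26: W (go to 21, an L position)
n=27: L (options 23(W), 22(W) are all W)
n=28: L (options 24(W), 23(W) are all W)
n=29: L (options 25(W), 24(W) are all W)
n=30: L (options 26(W), 25(W) are all W)
n=31: W (go to 27, an L position)
n=32: W (go to 28, an L position)
n=33: W (go to 29, an L position)
n=34: W (go to 30, an L position)
L entries with 0 ≤ n ≤ 34: n = 0, 1, 2, 3, 9, 10, 11, 12, 18, 19, 20, 21, 27, 28, 29, 30; that makes 16.

16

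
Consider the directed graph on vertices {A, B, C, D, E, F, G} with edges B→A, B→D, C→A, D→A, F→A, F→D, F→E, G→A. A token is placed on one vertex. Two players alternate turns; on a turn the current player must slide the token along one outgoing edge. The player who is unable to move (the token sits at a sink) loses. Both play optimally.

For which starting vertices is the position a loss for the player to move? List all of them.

Label each position W (a win for the player to move) or L (a loss). A position with no legal move is L; any other position is W exactly when some move reaches an L, and L when every move reaches a W.
Every edge goes from a vertex to one that appears earlier in the order E, A, D, B, F, C, G, so processing vertices in that order labels each vertex after all of its successors.
E: no outgoing edge → L
A: no outgoing edge → L
D: →A(L), so W
B: →A(L), so W
F: →A(L), so W
C: →A(L), so W
G: →A(L), so W
The losing starting vertices are exactly the entries labelled L in this table (2 of them).

A, E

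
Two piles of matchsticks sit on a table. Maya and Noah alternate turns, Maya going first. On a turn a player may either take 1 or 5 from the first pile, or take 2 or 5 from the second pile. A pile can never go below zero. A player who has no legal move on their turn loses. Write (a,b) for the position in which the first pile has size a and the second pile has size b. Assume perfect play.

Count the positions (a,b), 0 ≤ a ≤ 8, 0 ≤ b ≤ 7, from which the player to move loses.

32

Classify positions by backward induction: terminal positions (no move available) are L. From any other position, the mover wins iff some move reaches an L.
Every move lowers a or b (never raises either), so fill the grid row by row in increasing a, and left to right within a row: each cell's successors are then already labelled.
      b=0  b=1  b=2  b=3  b=4  b=5  b=6  b=7
a=0:    L    L    W    W    L    W    W    L
a=1:    W    W    L    L    W    W    L    W
a=2:    L    L    W    W    L    W    W    L
a=3:    W    W    L    L    W    W    L    W
a=4:    L    L    W    W    L    W    W    L
a=5:    W    W    L    L    W    W    L    W
a=6:    L    L    W    W    L    W    W    L
a=7:    W    W    L    L    W    W    L    W
a=8:    L    L    W    W    L    W    W    L
Cells with no legal move (terminal, hence L): (0,0), (0,1).
The remaining L cells, each justified by listing all of its moves:
(0,4): the only move is to (0,2)(W), a W ⇒ L
(0,7): moves to (0,5)(W), (0,2)(W); every one is W ⇒ L
(1,2): moves to (0,2)(W), (1,0)(W); every one is W ⇒ L
(1,3): moves to (0,3)(W), (1,1)(W); every one is W ⇒ L
(1,6): moves to (0,6)(W), (1,4)(W), (1,1)(W); every one is W ⇒ L
(2,0): the only move is to (1,0)(W), a W ⇒ L
(2,1): the only move is to (1,1)(W), a W ⇒ L
(2,4): moves to (1,4)(W), (2,2)(W); every one is W ⇒ L
(2,7): moves to (1,7)(W), (2,5)(W), (2,2)(W); every one is W ⇒ L
(3,2): moves to (2,2)(W), (3,0)(W); every one is W ⇒ L
(3,3): moves to (2,3)(W), (3,1)(W); every one is W ⇒ L
(3,6): moves to (2,6)(W), (3,4)(W), (3,1)(W); every one is W ⇒ L
(4,0): the only move is to (3,0)(W), a W ⇒ L
(4,1): the only move is to (3,1)(W), a W ⇒ L
(4,4): moves to (3,4)(W), (4,2)(W); every one is W ⇒ L
(4,7): moves to (3,7)(W), (4,5)(W), (4,2)(W); every one is W ⇒ L
(5,2): moves to (4,2)(W), (0,2)(W), (5,0)(W); every one is W ⇒ L
(5,3): moves to (4,3)(W), (0,3)(W), (5,1)(W); every one is W ⇒ L
(5,6): moves to (4,6)(W), (0,6)(W), (5,4)(W), (5,1)(W); every one is W ⇒ L
(6,0): moves to (5,0)(W), (1,0)(W); every one is W ⇒ L
(6,1): moves to (5,1)(W), (1,1)(W); every one is W ⇒ L
(6,4): moves to (5,4)(W), (1,4)(W), (6,2)(W); every one is W ⇒ L
(6,7): moves to (5,7)(W), (1,7)(W), (6,5)(W), (6,2)(W); every one is W ⇒ L
(7,2): moves to (6,2)(W), (2,2)(W), (7,0)(W); every one is W ⇒ L
(7,3): moves to (6,3)(W), (2,3)(W), (7,1)(W); every one is W ⇒ L
(7,6): moves to (6,6)(W), (2,6)(W), (7,4)(W), (7,1)(W); every one is W ⇒ L
(8,0): moves to (7,0)(W), (3,0)(W); every one is W ⇒ L
(8,1): moves to (7,1)(W), (3,1)(W); every one is W ⇒ L
(8,4): moves to (7,4)(W), (3,4)(W), (8,2)(W); every one is W ⇒ L
(8,7): moves to (7,7)(W), (3,7)(W), (8,5)(W), (8,2)(W); every one is W ⇒ L
Every other cell has at least one move into one of the L cells above, so it is W.
L cells per row: a=0: 4, a=1: 3, a=2: 4, a=3: 3, a=4: 4, a=5: 3, a=6: 4, a=7: 3, a=8: 4; total 32.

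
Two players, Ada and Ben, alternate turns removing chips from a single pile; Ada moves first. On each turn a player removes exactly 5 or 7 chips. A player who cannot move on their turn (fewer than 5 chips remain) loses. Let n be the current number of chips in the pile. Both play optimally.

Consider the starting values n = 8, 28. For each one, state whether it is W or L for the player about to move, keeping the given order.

Label each position W (a win for the player to move) or L (a loss). A position with no legal move is L; any other position is W exactly when some move reaches an L, and L when every move reaches a W.
n=0: no move → L
n=1: no move → L
n=2: no move → L
n=3: no move → L
n=4: no move → L
n=5: W (go to 0, an L position)
n=6: W (go to 1, an L position)
n=7: W (go to 2, an L position)
n=8: W (go to 3, an L position)
n=9: W (go to 4, an L position)
n=10: W (go to 3, an L position)
n=11: W (go to 4, an L position)
n=12: L (options 7(W), 5(W) are all W)
n=13: L (options 8(W), 6(W) are all W)
n=14: L (options 9(W), 7(W) are all W)
n=15: L (options 10(W), 8(W) are all W)
n=16: L (options 11(W), 9(W) are all W)
n=17: W (go to 12, an L position)
n=18: W (go to 13, an L position)
n=19: W (go to 14, an L position)
n=20: W (go to 15, an L position)
n=21: W (go to 16, an L position)
n=22: W (go to 15, an L position)
n=23: W (go to 16, an L position)
n=24: L (options 19(W), 17(W) are all W)
n=25: L (options 20(W), 18(W) are all W)
n=26: L (options 21(W), 19(W) are all W)
n=27: L (options 22(W), 20(W) are all W)
n=28: L (options 23(W), 21(W) are all W)

8: W, 28: L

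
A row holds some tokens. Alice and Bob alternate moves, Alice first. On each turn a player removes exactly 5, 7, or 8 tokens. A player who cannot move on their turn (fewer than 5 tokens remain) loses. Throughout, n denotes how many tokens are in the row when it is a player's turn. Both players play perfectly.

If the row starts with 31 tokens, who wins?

Build the W/L table. Terminal = L. A non-terminal position is W if it has a move to some L; otherwise it is L.
n=0: no move → L
n=1: no move → L
n=2: no move → L
n=3: no move → L
n=4: no move → L
n=5: →0(L), so W
n=6: →1(L), so W
n=7: →2(L), so W
n=8: →3(L), so W
n=9: →4(L), so W
n=10: →3(L), so W
n=11: →4(L), so W
n=12: →4(L), so W
n=13: →8(W), 6(W), 5(W) — all W, so L
n=14: →9(W), 7(W), 6(W) — all W, so L
n=15: →10(W), 8(W), 7(W) — all W, so L
n=16: →11(W), 9(W), 8(W) — all W, so L
n=17: →12(W), 10(W), 9(W) — all W, so L
n=18: →13(L), so W
n=19: →14(L), so W
n=20: →15(L), so W
n=21: →16(L), so W
n=22: →17(L), so W
n=23: →16(L), so W
n=24: →17(L), so W
n=25: →17(L), so W
n=26: →21(W), 19(W), 18(W) — all W, so L
n=27: →22(W), 20(W), 19(W) — all W, so L
n=28: →23(W), 21(W), 20(W) — all W, so L
n=29: →24(W), 22(W), 21(W) — all W, so L
n=30: →25(W), 23(W), 22(W) — all W, so L
n=31: →26(L), so W
From 31 Alice can remove 5, leaving 26, reaching an L position.

Alice wins.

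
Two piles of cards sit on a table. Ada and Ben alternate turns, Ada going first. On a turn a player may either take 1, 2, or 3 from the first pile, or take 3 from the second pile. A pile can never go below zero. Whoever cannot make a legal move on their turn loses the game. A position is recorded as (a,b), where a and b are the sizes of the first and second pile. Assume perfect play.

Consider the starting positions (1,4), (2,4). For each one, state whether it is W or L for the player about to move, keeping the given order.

Build the W/L table. Terminal = L. A non-terminal position is W if it has a move to some L; otherwise it is L.
No move ever increases a pile, so every position that can arise here has a ≤ 2 and b ≤ 4; it is enough to label the cells with 0 ≤ a ≤ 2 and 0 ≤ b ≤ 4.
Every move lowers a or b (never raises either), so fill the grid row by row in increasing a, and left to right within a row: each cell's successors are then already labelled.
      b=0  b=1  b=2  b=3  b=4
a=0:    L    L    L    W    W
a=1:    W    W    W    L    L
a=2:    W    W    W    W    W
Cells with no legal move (terminal, hence L): (0,0), (0,1), (0,2).
The remaining L cells, each justified by listing all of its moves:
(1,3): only reaches (0,3)(W), (1,0)(W), all W → L
(1,4): only reaches (0,4)(W), (1,1)(W), all W → L
Every other cell has at least one move into one of the L cells above, so it is W.
(1,4): one of the L cells justified above, so L
(2,4): the move to (1,4) reaches an L cell, so W

(1,4): L, (2,4): W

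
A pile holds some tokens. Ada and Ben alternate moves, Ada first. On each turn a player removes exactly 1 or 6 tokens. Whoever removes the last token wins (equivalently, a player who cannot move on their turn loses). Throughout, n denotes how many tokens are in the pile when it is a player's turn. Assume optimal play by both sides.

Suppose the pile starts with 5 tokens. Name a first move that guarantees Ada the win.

Remove 1, leaving 4.

Work bottom-up. With no move the player to move loses. Otherwise the position is W if at least one move leads to an L position for the opponent, and L if every move leads to a W.
n=0: no move → L
n=1: can move to 0, which is L ⇒ W
n=2: the only move is to 1(W), a W ⇒ L
n=3: can move to 2, which is L ⇒ W
n=4: the only move is to 3(W), a W ⇒ L
n=5: can move to 4, which is L ⇒ W
From 5, the L positions reachable in one move are: 4.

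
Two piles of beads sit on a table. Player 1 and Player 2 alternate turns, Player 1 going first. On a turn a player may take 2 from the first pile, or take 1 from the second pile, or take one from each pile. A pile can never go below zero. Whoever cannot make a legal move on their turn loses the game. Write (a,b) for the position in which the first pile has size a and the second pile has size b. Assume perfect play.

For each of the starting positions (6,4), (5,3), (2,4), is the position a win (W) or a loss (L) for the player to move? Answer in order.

(6,4): L, (5,3): W, (2,4): W

Compute win/loss labels from the base case upward. A position with no move is L. Any other position is W if it can reach an L in one move, else L.
No move ever increases a pile, so every position that can arise here has a ≤ 6 and b ≤ 4; it is enough to label the cells with 0 ≤ a ≤ 6 and 0 ≤ b ≤ 4.
Every move lowers a or b (never raises either), so fill the grid row by row in increasing a, and left to right within a row: each cell's successors are then already labelled.
      b=0  b=1  b=2  b=3  b=4
a=0:    L    W    L    W    L
a=1:    L    W    L    W    L
a=2:    W    W    W    W    W
a=3:    W    L    W    L    W
a=4:    L    W    W    L    W
a=5:    L    W    L    W    W
a=6:    W    W    L    W    L
Cells with no legal move (terminal, hence L): (0,0), (1,0).
The remaining L cells, each justified by listing all of its moves:
(0,2): →(0,1)(W) only, which is W, so L
(0,4): →(0,3)(W) only, which is W, so L
(1,2): →(1,1)(W), (0,1)(W) — all W, so L
(1,4): →(1,3)(W), (0,3)(W) — all W, so L
(3,1): →(1,1)(W), (3,0)(W), (2,0)(W) — all W, so L
(3,3): →(1,3)(W), (3,2)(W), (2,2)(W) — all W, so L
(4,0): →(2,0)(W) only, which is W, so L
(4,3): →(2,3)(W), (4,2)(W), (3,2)(W) — all W, so L
(5,0): →(3,0)(W) only, which is W, so L
(5,2): →(3,2)(W), (5,1)(W), (4,1)(W) — all W, so L
(6,2): →(4,2)(W), (6,1)(W), (5,1)(W) — all W, so L
(6,4): →(4,4)(W), (6,3)(W), (5,3)(W) — all W, so L
Every other cell has at least one move into one of the L cells above, so it is W.
(6,4): one of the L cells justified above, so L
(5,3): the move to (3,3) reaches an L cell, so W
(2,4): the move to (0,4) reaches an L cell, so W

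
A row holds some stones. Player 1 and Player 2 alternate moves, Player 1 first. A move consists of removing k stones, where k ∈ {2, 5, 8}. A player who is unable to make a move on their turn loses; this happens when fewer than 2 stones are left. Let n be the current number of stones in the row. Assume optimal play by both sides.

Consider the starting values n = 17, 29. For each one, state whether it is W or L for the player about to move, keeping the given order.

Classify positions by backward induction: terminal positions (no move available) are L. From any other position, the mover wins iff some move reaches an L.
n=0: no move → L
n=1: no move → L
n=2: W (go to 0, an L position)
n=3: W (go to 1, an L position)
n=4: L (sole option 2(W) is W)
n=5: W (go to 0, an L position)
n=6: W (go to 4, an L position)
n=7: L (options 5(W), 2(W) are all W)
n=8: W (go to 0, an L position)
n=9: W (go to 7, an L position)
n=10: L (options 8(W), 5(W), 2(W) are all W)
n=11: L (options 9(W), 6(W), 3(W) are all W)
n=12: W (go to 10, an L position)
n=13: W (go to 11, an L position)
n=14: L (options 12(W), 9(W), 6(W) are all W)
n=15: W (go to 10, an L position)
n=16: W (go to 14, an L position)
n=17: L (options 15(W), 12(W), 9(W) are all W)
n=18: W (go to 10, an L position)
n=19: W (go to 17, an L position)
n=20: L (options 18(W), 15(W), 12(W) are all W)
n=21: L (options 19(W), 16(W), 13(W) are all W)
n=22: W (go to 20, an L position)
n=23: W (go to 21, an L position)
n=24: L (options 22(W), 19(W), 16(W) are all W)
n=25: W (go to 20, an L position)
n=26: W (go to 24, an L position)
n=27: L (options 25(W), 22(W), 19(W) are all W)
n=28: W (go to 20, an L position)
n=29: W (go to 27, an L position)

17: L, 29: W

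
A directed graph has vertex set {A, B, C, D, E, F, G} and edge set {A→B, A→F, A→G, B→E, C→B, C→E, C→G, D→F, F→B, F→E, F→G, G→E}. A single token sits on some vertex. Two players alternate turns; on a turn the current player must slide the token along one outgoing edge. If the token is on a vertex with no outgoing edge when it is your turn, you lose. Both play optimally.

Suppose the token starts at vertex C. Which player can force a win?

The first player wins.

Use the standard recursion: the mover loses at a terminal position; elsewhere, the mover wins exactly when some move hands the opponent an L position.
Every edge goes from a vertex to one that appears earlier in the order E, B, G, C, F, D, A, so processing vertices in that order labels each vertex after all of its successors.
E: no outgoing edge → L
B: reaches L-position E → W
G: reaches L-position E → W
C: reaches L-position E → W
F: reaches L-position E → W
D: only reaches F(W), which is W → L
A: only reaches F(W), G(W), B(W), all W → L
From C the player to move can move to E, reaching an L position.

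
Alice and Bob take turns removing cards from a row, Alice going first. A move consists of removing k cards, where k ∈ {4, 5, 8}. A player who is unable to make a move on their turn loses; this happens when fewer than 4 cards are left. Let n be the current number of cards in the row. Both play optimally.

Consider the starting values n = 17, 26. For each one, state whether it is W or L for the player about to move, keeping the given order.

17: W, 26: L

Compute win/loss labels from the base case upward. A position with no move is L. Any other position is W if it can reach an L in one move, else L.
n=0: no move → L
n=1: no move → L
n=2: no move → L
n=3: no move → L
n=4: →0(L), so W
n=5: →1(L), so W
n=6: →2(L), so W
n=7: →3(L), so W
n=8: →3(L), so W
n=9: →1(L), so W
n=10: →2(L), so W
n=11: →3(L), so W
n=12: →8(W), 7(W), 4(W) — all W, so L
n=13: →9(W), 8(W), 5(W) — all W, so L
n=14: →10(W), 9(W), 6(W) — all W, so L
n=15: →11(W), 10(W), 7(W) — all W, so L
n=16: →12(L), so W
n=17: →13(L), so W
n=18: →14(L), so W
n=19: →15(L), so W
n=20: →15(L), so W
n=21: →13(L), so W
n=22: →14(L), so W
n=23: →15(L), so W
n=24: →20(W), 19(W), 16(W) — all W, so L
n=25: →21(W), 20(W), 17(W) — all W, so L
n=26: →22(W), 21(W), 18(W) — all W, so L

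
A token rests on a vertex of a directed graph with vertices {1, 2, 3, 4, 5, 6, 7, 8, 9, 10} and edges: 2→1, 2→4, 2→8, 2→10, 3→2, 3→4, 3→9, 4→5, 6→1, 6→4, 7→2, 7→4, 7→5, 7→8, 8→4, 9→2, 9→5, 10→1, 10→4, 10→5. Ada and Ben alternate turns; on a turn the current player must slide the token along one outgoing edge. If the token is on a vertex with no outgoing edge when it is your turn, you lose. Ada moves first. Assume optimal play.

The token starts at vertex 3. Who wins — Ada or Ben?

Use the standard recursion: the mover loses at a terminal position; elsewhere, the mover wins exactly when some move hands the opponent an L position.
Every edge goes from a vertex to one that appears earlier in the order 5, 1, 4, 8, 10, 2, 9, 3, 6, 7, so processing vertices in that order labels each vertex after all of its successors.
5: no outgoing edge → L
1: no outgoing edge → L
4: can move to 5, which is L ⇒ W
8: the only move is to 4(W), a W ⇒ L
10: can move to 1, which is L ⇒ W
2: can move to 8, which is L ⇒ W
9: can move to 5, which is L ⇒ W
3: moves to 9(W), 2(W), 4(W); every one is W ⇒ L
6: can move to 1, which is L ⇒ W
7: can move to 8, which is L ⇒ W
The starting position 3 is L: whatever Ada does, the opponent receives a W position.

Ben wins.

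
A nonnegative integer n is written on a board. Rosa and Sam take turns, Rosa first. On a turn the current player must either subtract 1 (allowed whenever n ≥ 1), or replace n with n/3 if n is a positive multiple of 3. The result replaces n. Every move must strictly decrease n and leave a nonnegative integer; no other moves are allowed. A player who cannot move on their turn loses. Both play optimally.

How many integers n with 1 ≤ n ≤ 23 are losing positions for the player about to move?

Positions with no move are L. A position that does have a move is losing for the player to move precisely when every available move leads to a winning position for the opponent. Fill in the labels:
n=0: no move → L
n=1: →0(L), so W
n=2: →1(W) only, which is W, so L
n=3: →2(L), so W
n=4: →3(W) only, which is W, so L
n=5: →4(L), so W
n=6: →2(L), so W
n=7: →6(W) only, which is W, so L
n=8: →7(L), so W
n=9: →3(W), 8(W) — all W, so L
n=10: →9(L), so W
n=11: →10(W) only, which is W, so L
n=12: →4(L), so W
n=13: →12(W) only, which is W, so L
n=14: →13(L), so W
n=15: →5(W), 14(W) — all W, so L
n=16: →15(L), so W
n=17: →16(W) only, which is W, so L
n=18: →17(L), so W
n=19: →18(W) only, which is W, so L
n=20: →19(L), so W
n=21: →7(L), so W
n=22: →21(W) only, which is W, so L
n=23: →22(L), so W
L entries with 1 ≤ n ≤ 23 (n=0 is outside the asked range and is not counted): n = 2, 4, 7, 9, 11, 13, 15, 17, 19, 22; that makes 10.

10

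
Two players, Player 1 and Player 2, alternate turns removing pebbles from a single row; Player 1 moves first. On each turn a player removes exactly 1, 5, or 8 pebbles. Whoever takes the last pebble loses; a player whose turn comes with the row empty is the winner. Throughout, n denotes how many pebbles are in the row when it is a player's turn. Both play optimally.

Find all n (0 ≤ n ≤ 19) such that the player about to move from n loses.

Label each position W (a win for the player to move) or L (a loss). A position with no legal move is W; any other position is W exactly when some move reaches an L, and L when every move reaches a W.
n=0: no move; the opponent has just taken the last pebble and therefore loses → W
n=1: →0(W) only, which is W, so L
n=2: →1(L), so W
n=3: →2(W) only, which is W, so L
n=4: →3(L), so W
n=5: →4(W), 0(W) — all W, so L
n=6: →5(L), so W
n=7: →6(W), 2(W) — all W, so L
n=8: →7(L), so W
n=9: →1(L), so W
n=10: →5(L), so W
n=11: →3(L), so W
n=12: →7(L), so W
n=13: →5(L), so W
n=14: →13(W), 9(W), 6(W) — all W, so L
n=15: →14(L), so W
n=16: →15(W), 11(W), 8(W) — all W, so L
n=17: →16(L), so W
n=18: →17(W), 13(W), 10(W) — all W, so L
n=19: →18(L), so W
The losing starting values of n are exactly the entries labelled L in this table (7 of them).

1, 3, 5, 7, 14, 16, 18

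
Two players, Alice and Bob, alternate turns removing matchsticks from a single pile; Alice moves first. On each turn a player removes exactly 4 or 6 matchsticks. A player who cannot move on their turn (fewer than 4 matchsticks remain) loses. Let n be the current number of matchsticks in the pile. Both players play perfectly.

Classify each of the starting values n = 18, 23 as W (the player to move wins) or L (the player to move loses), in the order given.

Use the standard recursion: the mover loses at a terminal position; elsewhere, the mover wins exactly when some move hands the opponent an L position.
n=0: no move → L
n=1: no move → L
n=2: no move → L
n=3: no move → L
n=4: can move to 0, which is L ⇒ W
n=5: can move to 1, which is L ⇒ W
n=6: can move to 2, which is L ⇒ W
n=7: can move to 3, which is L ⇒ W
n=8: can move to 2, which is L ⇒ W
n=9: can move to 3, which is L ⇒ W
n=10: moves to 6(W), 4(W); every one is W ⇒ L
n=11: moves to 7(W), 5(W); every one is W ⇒ L
n=12: moves to 8(W), 6(W); every one is W ⇒ L
n=13: moves to 9(W), 7(W); every one is W ⇒ L
n=14: can move to 10, which is L ⇒ W
n=15: can move to 11, which is L ⇒ W
n=16: can move to 12, which is L ⇒ W
n=17: can move to 13, which is L ⇒ W
n=18: can move to 12, which is L ⇒ W
n=19: can move to 13, which is L ⇒ W
n=20: moves to 16(W), 14(W); every one is W ⇒ L
n=21: moves to 17(W), 15(W); every one is W ⇒ L
n=22: moves to 18(W), 16(W); every one is W ⇒ L
n=23: moves to 19(W), 17(W); every one is W ⇒ L

18: W, 23: L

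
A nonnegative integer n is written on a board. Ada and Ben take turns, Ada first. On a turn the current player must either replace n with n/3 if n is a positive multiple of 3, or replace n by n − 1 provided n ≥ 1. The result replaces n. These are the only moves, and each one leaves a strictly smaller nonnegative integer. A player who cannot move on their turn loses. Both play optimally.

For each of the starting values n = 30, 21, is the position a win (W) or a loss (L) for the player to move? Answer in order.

Work bottom-up. With no move the player to move loses. Otherwise the position is W if at least one move leads to an L position for the opponent, and L if every move leads to a W.
n=0: no move → L
n=1: W (go to 0, an L position)
n=2: L (sole option 1(W) is W)
n=3: W (go to 2, an L position)
n=4: L (sole option 3(W) is W)
n=5: W (go to 4, an L position)
n=6: W (go to 2, an L position)
n=7: L (sole option 6(W) is W)
n=8: W (go to 7, an L position)
n=9: L (options 3(W), 8(W) are all W)
n=10: W (go to 9, an L position)
n=11: L (sole option 10(W) is W)
n=12: W (go to 4, an L position)
n=13: L (sole option 12(W) is W)
n=14: W (go to 13, an L position)
n=15: L (options 5(W), 14(W) are all W)
n=16: W (go to 15, an L position)
n=17: L (sole option 16(W) is W)
n=18: W (go to 17, an L position)
n=19: L (sole option 18(W) is W)
n=20: W (go to 19, an L position)
n=21: W (go to 7, an L position)
n=22: L (sole option 21(W) is W)
n=23: W (go to 22, an L position)
n=24: L (options 8(W), 23(W) are all W)
n=25: W (go to 24, an L position)
n=26: L (sole option 25(W) is W)
n=27: W (go to 9, an L position)
n=28: L (sole option 27(W) is W)
n=29: W (go to 28, an L position)
n=30: L (options 10(W), 29(W) are all W)

30: L, 21: W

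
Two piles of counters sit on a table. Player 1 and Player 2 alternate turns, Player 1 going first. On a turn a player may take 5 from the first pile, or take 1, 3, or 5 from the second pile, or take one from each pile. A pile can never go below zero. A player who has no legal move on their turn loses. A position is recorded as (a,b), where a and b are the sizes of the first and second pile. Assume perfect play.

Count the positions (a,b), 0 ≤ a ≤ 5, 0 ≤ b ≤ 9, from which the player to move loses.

25

Classify positions by backward induction: terminal positions (no move available) are L. From any other position, the mover wins iff some move reaches an L.
Every move lowers a or b (never raises either), so fill the grid row by row in increasing a, and left to right within a row: each cell's successors are then already labelled.
      b=0  b=1  b=2  b=3  b=4  b=5  b=6  b=7  b=8  b=9
a=0:    L    W    L    W    L    W    L    W    L    W
a=1:    L    W    L    W    L    W    L    W    L    W
a=2:    L    W    L    W    L    W    L    W    L    W
a=3:    L    W    L    W    L    W    L    W    L    W
a=4:    L    W    L    W    L    W    L    W    L    W
a=5:    W    W    W    W    W    W    W    W    W    W
Cells with no legal move (terminal, hence L): (0,0), (1,0), (2,0), (3,0), (4,0).
The remaining L cells, each justified by listing all of its moves:
(0,2): the only move is to (0,1)(W), a W ⇒ L
(0,4): moves to (0,3)(W), (0,1)(W); every one is W ⇒ L
(0,6): moves to (0,5)(W), (0,3)(W), (0,1)(W); every one is W ⇒ L
(0,8): moves to (0,7)(W), (0,5)(W), (0,3)(W); every one is W ⇒ L
(1,2): moves to (1,1)(W), (0,1)(W); every one is W ⇒ L
(1,4): moves to (1,3)(W), (1,1)(W), (0,3)(W); every one is W ⇒ L
(1,6): moves to (1,5)(W), (1,3)(W), (1,1)(W), (0,5)(W); every one is W ⇒ L
(1,8): moves to (1,7)(W), (1,5)(W), (1,3)(W), (0,7)(W); every one is W ⇒ L
(2,2): moves to (2,1)(W), (1,1)(W); every one is W ⇒ L
(2,4): moves to (2,3)(W), (2,1)(W), (1,3)(W); every one is W ⇒ L
(2,6): moves to (2,5)(W), (2,3)(W), (2,1)(W), (1,5)(W); every one is W ⇒ L
(2,8): moves to (2,7)(W), (2,5)(W), (2,3)(W), (1,7)(W); every one is W ⇒ L
(3,2): moves to (3,1)(W), (2,1)(W); every one is W ⇒ L
(3,4): moves to (3,3)(W), (3,1)(W), (2,3)(W); every one is W ⇒ L
(3,6): moves to (3,5)(W), (3,3)(W), (3,1)(W), (2,5)(W); every one is W ⇒ L
(3,8): moves to (3,7)(W), (3,5)(W), (3,3)(W), (2,7)(W); every one is W ⇒ L
(4,2): moves to (4,1)(W), (3,1)(W); every one is W ⇒ L
(4,4): moves to (4,3)(W), (4,1)(W), (3,3)(W); every one is W ⇒ L
(4,6): moves to (4,5)(W), (4,3)(W), (4,1)(W), (3,5)(W); every one is W ⇒ L
(4,8): moves to (4,7)(W), (4,5)(W), (4,3)(W), (3,7)(W); every one is W ⇒ L
Every other cell has at least one move into one of the L cells above, so it is W.
L cells per row: a=0: 5, a=1: 5, a=2: 5, a=3: 5, a=4: 5, a=5: 0; total 25.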